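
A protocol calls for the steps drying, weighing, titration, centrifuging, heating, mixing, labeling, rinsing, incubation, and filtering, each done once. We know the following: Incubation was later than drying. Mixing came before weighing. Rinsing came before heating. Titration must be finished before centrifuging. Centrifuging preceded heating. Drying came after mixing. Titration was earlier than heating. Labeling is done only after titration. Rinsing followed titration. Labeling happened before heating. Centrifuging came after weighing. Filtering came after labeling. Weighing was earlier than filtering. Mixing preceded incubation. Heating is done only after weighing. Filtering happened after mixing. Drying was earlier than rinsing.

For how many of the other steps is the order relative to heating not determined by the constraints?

Forced before heating: centrifuging, drying, labeling, mixing, rinsing, titration, and weighing.
That leaves filtering and incubation with no forced order relative to heating — 2.

2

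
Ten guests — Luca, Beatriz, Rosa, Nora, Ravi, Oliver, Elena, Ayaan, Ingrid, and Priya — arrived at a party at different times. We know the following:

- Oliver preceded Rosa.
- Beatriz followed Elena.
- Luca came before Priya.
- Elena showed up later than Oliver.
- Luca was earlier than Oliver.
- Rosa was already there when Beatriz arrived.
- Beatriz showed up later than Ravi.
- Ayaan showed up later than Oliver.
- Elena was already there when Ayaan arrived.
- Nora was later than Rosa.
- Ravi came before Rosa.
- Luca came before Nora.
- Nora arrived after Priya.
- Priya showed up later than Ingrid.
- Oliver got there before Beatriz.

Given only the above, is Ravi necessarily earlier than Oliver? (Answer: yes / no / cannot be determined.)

No chain of stated constraints runs from Ravi to Oliver, and none runs from Oliver to Ravi either.
So the relative order of Ravi and Oliver is not fixed by the given facts.

cannot be determined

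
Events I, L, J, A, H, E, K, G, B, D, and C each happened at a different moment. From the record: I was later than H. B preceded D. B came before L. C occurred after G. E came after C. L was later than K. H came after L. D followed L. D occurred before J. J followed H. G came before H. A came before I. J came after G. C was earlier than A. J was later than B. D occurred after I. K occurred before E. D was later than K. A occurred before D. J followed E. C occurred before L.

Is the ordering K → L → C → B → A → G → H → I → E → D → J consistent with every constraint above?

no

The constraints require B before L, but in the proposed sequence L appears ahead of B. That one violation is enough.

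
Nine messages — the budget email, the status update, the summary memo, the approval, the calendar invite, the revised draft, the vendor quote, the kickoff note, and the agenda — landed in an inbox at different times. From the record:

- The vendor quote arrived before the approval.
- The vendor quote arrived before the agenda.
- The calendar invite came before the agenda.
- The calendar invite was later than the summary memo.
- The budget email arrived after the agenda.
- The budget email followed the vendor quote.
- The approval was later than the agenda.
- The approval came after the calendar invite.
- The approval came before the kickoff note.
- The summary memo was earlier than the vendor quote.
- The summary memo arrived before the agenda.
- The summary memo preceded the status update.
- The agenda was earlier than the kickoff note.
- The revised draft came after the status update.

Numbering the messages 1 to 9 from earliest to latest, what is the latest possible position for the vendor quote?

The vendor quote must come before the agenda, the approval, the budget email, and the kickoff note — 4 messages forced after it.
Everything else can be placed before the vendor quote in some valid order, so the vendor quote can sit as late as position 9 − 4 = 5.

5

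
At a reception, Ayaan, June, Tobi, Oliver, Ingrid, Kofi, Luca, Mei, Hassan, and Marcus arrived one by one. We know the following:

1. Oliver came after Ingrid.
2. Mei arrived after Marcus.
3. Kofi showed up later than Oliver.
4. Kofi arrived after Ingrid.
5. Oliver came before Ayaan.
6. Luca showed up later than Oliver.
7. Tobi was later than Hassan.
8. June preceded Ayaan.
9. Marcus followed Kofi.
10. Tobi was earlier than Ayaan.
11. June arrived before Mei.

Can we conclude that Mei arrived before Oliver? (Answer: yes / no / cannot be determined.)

Tracing the constraints gives Oliver → Kofi → Marcus → Mei, so Oliver must come before Mei.
That means Mei cannot be before Oliver.

no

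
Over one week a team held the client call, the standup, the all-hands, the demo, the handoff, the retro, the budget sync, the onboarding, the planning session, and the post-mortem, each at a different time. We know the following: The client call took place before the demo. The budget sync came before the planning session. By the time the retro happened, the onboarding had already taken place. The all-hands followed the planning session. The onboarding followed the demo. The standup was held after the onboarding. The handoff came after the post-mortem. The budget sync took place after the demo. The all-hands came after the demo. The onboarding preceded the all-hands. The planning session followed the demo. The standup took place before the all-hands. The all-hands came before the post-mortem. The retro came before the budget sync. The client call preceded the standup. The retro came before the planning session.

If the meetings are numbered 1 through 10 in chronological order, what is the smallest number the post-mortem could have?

9

The all-hands, the budget sync, the client call, the demo, the onboarding, the planning session, the retro, and the standup must all come before the post-mortem — 8 forced predecessors.
Nothing else is forced ahead of the post-mortem, so its earliest slot is position 8 + 1 = 9.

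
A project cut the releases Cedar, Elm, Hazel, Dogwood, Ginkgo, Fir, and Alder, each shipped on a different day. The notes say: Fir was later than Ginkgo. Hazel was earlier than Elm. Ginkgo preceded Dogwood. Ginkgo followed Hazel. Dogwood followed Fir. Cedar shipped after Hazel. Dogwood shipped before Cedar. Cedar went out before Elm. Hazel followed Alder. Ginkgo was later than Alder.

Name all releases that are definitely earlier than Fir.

Alder, Ginkgo, Hazel

Directly stated before Fir: Ginkgo.
Alder reaches Fir via Alder → Ginkgo → Fir.
Hazel reaches Fir via Hazel → Ginkgo → Fir.
No chain forces Dogwood (or any of the others) ahead of Fir.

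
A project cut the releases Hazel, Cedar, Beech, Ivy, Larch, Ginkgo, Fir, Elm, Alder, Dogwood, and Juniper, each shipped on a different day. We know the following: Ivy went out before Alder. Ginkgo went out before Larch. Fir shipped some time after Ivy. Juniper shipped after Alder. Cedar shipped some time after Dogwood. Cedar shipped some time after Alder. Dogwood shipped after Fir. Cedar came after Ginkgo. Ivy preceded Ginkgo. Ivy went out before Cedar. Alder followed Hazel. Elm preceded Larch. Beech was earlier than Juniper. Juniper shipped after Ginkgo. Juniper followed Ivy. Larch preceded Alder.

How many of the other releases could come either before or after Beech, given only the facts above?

Forced after Beech: Juniper.
That leaves Alder, Cedar, Dogwood, Elm, Fir, Ginkgo, Hazel, Ivy, and Larch with no forced order relative to Beech — 9.

9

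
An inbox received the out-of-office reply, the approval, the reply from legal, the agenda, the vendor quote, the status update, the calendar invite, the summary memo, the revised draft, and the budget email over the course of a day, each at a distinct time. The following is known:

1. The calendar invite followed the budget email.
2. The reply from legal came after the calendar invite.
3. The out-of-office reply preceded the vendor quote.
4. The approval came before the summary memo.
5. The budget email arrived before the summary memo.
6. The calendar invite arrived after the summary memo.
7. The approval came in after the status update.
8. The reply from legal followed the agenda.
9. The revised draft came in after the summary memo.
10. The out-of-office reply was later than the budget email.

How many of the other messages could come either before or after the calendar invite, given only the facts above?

4

Forced before the calendar invite: the approval, the budget email, the status update, and the summary memo; forced after the calendar invite: the reply from legal.
That leaves the agenda, the out-of-office reply, the revised draft, and the vendor quote with no forced order relative to the calendar invite — 4.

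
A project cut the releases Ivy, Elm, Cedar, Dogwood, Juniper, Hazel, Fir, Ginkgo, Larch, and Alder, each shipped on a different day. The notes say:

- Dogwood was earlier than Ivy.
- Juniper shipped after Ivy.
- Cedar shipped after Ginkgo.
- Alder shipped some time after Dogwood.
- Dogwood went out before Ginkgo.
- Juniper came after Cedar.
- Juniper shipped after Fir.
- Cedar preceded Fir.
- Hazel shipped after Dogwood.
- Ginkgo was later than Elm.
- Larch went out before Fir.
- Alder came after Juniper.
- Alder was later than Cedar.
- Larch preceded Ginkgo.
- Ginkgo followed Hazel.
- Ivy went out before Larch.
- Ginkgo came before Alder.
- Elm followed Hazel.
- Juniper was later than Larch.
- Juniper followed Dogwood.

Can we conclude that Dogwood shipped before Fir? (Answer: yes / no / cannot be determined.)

Chain the constraints: Dogwood → Ginkgo → Cedar → Fir. Each link is directly stated, so Dogwood comes before Fir.

yes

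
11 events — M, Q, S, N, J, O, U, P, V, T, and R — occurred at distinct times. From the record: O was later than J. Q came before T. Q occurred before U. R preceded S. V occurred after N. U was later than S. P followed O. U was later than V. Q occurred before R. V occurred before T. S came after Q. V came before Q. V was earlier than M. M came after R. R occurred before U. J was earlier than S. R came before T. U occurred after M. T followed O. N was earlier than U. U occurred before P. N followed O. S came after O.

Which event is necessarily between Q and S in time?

Tracing the constraints gives Q → R → S, so R sits after Q and before S.
No other event is forced both after Q and before S.

R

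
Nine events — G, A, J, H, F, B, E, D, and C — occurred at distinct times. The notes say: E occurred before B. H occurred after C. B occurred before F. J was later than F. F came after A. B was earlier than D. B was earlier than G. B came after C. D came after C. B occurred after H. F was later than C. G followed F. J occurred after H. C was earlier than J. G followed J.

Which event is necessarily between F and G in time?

J

Tracing the constraints gives F → J → G, so J sits after F and before G.
No other event is forced both after F and before G.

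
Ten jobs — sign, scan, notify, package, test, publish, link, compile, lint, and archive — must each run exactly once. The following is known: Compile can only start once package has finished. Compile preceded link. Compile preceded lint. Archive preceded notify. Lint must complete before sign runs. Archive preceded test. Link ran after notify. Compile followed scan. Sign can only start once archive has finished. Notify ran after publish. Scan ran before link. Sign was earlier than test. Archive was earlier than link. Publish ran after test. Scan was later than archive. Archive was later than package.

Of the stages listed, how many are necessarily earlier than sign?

5

Directly stated before sign: archive and lint.
Compile reaches sign via compile → lint → sign.
Package reaches sign via package → archive → sign.
Scan reaches sign via scan → compile → lint → sign.
No chain forces test (or any of the others) ahead of sign.
That's archive, compile, lint, package, and scan — 5 in all.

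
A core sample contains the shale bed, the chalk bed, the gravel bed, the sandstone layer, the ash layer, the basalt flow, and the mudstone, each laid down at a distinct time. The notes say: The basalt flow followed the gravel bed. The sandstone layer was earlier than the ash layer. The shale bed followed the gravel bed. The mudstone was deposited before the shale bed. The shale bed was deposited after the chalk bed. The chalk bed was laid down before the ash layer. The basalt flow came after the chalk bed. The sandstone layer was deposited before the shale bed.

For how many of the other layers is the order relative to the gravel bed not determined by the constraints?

Forced after the gravel bed: the basalt flow and the shale bed.
That leaves the ash layer, the chalk bed, the mudstone, and the sandstone layer with no forced order relative to the gravel bed — 4.

4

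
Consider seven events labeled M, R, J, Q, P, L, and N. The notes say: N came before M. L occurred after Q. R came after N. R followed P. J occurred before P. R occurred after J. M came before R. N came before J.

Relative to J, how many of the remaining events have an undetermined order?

3

Forced before J: N; forced after J: P and R.
That leaves L, M, and Q with no forced order relative to J — 3.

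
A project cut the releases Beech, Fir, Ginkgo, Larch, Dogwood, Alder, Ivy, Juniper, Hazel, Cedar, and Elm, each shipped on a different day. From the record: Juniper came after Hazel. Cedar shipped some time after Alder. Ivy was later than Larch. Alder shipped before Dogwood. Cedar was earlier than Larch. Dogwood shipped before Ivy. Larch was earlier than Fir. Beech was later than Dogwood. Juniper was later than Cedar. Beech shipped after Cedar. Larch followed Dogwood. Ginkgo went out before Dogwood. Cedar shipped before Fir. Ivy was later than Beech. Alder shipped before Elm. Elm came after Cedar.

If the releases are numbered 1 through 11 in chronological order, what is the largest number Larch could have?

9

Larch must come before Fir and Ivy — 2 releases forced after it.
Everything else can be placed before Larch in some valid order, so Larch can sit as late as position 11 − 2 = 9.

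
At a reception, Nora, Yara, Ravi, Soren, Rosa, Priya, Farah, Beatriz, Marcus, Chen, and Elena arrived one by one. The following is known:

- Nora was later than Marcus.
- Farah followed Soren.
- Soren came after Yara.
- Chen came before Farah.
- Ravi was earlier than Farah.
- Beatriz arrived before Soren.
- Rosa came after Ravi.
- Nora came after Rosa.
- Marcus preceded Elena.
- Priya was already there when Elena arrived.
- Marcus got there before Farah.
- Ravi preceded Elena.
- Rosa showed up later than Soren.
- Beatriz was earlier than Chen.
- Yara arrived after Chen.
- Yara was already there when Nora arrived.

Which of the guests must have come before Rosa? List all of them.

Beatriz, Chen, Ravi, Soren, Yara

Directly stated before Rosa: Ravi and Soren.
Beatriz reaches Rosa via Beatriz → Soren → Rosa.
Chen reaches Rosa via Chen → Yara → Soren → Rosa.
Yara reaches Rosa via Yara → Soren → Rosa.
No chain forces Marcus (or any of the others) ahead of Rosa.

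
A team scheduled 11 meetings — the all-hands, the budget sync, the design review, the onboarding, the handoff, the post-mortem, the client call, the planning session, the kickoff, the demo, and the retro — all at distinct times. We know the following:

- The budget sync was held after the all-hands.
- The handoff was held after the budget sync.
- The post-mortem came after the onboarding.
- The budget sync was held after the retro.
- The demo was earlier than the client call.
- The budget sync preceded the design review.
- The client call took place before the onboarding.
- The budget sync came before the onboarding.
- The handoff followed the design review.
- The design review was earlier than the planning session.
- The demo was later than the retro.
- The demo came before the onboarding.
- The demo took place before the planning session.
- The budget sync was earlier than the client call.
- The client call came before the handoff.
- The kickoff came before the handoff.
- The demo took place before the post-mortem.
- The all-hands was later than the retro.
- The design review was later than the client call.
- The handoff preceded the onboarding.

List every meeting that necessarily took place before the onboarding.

the all-hands, the budget sync, the client call, the demo, the design review, the handoff, the kickoff, the retro

Directly stated before the onboarding: the budget sync, the client call, the demo, and the handoff.
The all-hands reaches the onboarding via the all-hands → the budget sync → the onboarding.
The design review reaches the onboarding via the design review → the handoff → the onboarding.
The kickoff reaches the onboarding via the kickoff → the handoff → the onboarding.
Likewise the retro reaches the onboarding by chaining the stated constraints.
No chain forces the planning session (or any of the others) ahead of the onboarding.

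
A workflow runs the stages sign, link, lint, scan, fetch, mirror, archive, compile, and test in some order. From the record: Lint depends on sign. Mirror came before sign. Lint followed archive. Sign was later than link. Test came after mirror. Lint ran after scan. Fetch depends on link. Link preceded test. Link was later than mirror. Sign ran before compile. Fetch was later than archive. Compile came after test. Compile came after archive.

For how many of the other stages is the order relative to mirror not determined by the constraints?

Forced after mirror: compile, fetch, link, lint, sign, and test.
That leaves archive and scan with no forced order relative to mirror — 2.

2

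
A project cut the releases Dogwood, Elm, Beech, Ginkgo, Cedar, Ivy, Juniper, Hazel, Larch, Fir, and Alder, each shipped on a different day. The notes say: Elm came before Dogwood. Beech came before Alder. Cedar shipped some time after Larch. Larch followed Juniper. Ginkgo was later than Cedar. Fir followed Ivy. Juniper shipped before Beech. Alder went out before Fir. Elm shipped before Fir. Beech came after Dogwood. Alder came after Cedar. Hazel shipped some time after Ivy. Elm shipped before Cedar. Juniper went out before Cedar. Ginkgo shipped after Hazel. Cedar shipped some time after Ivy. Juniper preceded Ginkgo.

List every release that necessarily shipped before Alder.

Beech, Cedar, Dogwood, Elm, Ivy, Juniper, Larch

Directly stated before Alder: Beech and Cedar.
Dogwood reaches Alder via Dogwood → Beech → Alder.
Elm reaches Alder via Elm → Cedar → Alder.
Ivy reaches Alder via Ivy → Cedar → Alder.
Likewise Juniper and Larch each reach Alder by chaining the stated constraints.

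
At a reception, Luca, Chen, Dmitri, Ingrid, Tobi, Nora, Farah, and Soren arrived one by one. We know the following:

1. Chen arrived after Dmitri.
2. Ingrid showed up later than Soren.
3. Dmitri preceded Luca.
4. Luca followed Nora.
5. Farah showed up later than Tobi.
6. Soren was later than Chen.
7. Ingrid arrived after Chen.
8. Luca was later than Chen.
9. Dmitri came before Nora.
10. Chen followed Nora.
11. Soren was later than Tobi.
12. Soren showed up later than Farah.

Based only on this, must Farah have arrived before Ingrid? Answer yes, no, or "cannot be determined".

Chain the constraints: Farah → Soren → Ingrid. Each link is directly stated, so Farah comes before Ingrid.

yes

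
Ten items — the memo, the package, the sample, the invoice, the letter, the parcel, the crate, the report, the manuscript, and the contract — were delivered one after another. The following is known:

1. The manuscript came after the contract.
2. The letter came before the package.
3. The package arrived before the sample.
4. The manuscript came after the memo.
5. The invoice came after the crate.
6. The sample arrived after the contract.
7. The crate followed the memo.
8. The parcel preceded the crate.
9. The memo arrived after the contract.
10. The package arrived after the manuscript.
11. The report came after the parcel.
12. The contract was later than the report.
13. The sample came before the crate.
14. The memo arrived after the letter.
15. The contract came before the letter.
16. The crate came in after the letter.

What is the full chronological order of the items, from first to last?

The constraints fix every adjacent pair, so only one ordering works:
the parcel → the report → the contract → the letter → the memo → the manuscript → the package → the sample → the crate → the invoice.

the parcel, the report, the contract, the letter, the memo, the manuscript, the package, the sample, the crate, the invoice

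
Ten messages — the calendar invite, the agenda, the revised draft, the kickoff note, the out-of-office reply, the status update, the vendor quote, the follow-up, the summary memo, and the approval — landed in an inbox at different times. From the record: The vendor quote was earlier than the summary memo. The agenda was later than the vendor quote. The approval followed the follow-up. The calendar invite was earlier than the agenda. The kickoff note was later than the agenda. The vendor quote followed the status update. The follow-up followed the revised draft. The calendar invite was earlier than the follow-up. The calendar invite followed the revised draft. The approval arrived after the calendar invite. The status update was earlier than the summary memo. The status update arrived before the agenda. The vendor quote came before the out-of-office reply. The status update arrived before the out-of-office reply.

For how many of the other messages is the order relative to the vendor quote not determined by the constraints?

Forced before the vendor quote: the status update; forced after the vendor quote: the agenda, the kickoff note, the out-of-office reply, and the summary memo.
That leaves the approval, the calendar invite, the follow-up, and the revised draft with no forced order relative to the vendor quote — 4.

4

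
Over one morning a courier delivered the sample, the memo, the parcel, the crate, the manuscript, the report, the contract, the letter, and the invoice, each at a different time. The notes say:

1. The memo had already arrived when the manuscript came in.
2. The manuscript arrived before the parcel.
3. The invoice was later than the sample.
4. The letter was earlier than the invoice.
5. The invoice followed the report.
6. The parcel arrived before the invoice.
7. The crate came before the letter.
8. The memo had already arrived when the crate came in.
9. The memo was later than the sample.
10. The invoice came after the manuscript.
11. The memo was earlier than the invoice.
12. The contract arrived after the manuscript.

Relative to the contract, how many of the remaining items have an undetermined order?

Forced before the contract: the manuscript, the memo, and the sample.
That leaves the crate, the invoice, the letter, the parcel, and the report with no forced order relative to the contract — 5.

5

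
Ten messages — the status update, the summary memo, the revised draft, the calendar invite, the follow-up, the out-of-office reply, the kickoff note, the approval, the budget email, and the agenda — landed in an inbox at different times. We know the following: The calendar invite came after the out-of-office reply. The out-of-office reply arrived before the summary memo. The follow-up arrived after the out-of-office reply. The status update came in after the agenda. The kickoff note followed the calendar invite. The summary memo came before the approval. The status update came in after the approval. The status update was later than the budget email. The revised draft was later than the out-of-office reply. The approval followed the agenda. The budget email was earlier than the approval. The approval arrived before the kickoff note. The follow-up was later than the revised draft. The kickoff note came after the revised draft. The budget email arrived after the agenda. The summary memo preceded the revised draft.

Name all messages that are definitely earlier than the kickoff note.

the agenda, the approval, the budget email, the calendar invite, the out-of-office reply, the revised draft, the summary memo

Directly stated before the kickoff note: the approval, the calendar invite, and the revised draft.
The agenda reaches the kickoff note via the agenda → the approval → the kickoff note.
The budget email reaches the kickoff note via the budget email → the approval → the kickoff note.
The out-of-office reply reaches the kickoff note via the out-of-office reply → the calendar invite → the kickoff note.
Likewise the summary memo reaches the kickoff note by chaining the stated constraints.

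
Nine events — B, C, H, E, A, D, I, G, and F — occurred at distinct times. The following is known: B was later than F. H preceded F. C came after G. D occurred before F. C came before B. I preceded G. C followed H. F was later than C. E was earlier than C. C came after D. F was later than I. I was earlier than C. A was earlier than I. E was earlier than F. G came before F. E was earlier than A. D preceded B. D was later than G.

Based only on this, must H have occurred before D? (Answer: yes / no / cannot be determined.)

cannot be determined

No chain of stated constraints runs from H to D, and none runs from D to H either.
So the relative order of H and D is not fixed by the given facts.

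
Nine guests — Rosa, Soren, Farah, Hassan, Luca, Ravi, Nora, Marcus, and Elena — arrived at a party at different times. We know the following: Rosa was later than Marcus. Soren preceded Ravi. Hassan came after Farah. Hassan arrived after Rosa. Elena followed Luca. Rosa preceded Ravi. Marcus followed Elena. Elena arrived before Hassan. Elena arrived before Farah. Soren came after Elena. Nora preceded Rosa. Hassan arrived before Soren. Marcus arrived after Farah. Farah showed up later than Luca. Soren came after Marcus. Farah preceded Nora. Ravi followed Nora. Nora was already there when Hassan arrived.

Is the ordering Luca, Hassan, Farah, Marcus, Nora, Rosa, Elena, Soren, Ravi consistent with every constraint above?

The constraints require Elena before Hassan, but in the proposed sequence Hassan appears ahead of Elena. That one violation is enough.

no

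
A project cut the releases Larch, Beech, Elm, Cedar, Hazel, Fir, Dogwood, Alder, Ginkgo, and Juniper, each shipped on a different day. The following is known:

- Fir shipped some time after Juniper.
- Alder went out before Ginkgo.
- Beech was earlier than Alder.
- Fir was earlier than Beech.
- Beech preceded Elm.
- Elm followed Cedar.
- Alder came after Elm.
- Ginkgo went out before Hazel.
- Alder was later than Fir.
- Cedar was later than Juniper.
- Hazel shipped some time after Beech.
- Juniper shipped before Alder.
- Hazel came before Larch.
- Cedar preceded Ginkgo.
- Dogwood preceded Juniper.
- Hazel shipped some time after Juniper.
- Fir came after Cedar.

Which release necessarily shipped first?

Dogwood

Dogwood has a chain of constraints placing it before every other release, so Dogwood must be first.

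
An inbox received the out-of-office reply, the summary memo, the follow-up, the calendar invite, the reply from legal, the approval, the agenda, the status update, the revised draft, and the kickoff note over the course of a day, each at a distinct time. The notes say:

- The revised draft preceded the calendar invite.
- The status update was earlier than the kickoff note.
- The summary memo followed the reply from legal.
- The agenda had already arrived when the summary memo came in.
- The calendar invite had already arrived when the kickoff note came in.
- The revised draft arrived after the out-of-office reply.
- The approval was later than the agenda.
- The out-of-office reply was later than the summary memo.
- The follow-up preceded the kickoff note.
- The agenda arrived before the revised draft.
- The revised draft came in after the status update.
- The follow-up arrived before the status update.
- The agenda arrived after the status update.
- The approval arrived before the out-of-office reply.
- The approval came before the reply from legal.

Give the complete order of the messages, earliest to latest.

the follow-up, the status update, the agenda, the approval, the reply from legal, the summary memo, the out-of-office reply, the revised draft, the calendar invite, the kickoff note

The constraints fix every adjacent pair, so only one ordering works:
the follow-up → the status update → the agenda → the approval → the reply from legal → the summary memo → the out-of-office reply → the revised draft → the calendar invite → the kickoff note.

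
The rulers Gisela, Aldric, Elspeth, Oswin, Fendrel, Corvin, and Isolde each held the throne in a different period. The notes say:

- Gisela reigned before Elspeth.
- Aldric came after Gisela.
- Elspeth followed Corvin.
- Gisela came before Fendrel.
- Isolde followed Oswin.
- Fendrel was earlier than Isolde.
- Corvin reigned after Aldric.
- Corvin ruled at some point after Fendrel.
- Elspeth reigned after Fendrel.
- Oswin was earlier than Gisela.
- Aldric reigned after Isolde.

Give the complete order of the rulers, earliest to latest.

The constraints fix every adjacent pair, so only one ordering works:
Oswin → Gisela → Fendrel → Isolde → Aldric → Corvin → Elspeth.

Oswin, Gisela, Fendrel, Isolde, Aldric, Corvin, Elspeth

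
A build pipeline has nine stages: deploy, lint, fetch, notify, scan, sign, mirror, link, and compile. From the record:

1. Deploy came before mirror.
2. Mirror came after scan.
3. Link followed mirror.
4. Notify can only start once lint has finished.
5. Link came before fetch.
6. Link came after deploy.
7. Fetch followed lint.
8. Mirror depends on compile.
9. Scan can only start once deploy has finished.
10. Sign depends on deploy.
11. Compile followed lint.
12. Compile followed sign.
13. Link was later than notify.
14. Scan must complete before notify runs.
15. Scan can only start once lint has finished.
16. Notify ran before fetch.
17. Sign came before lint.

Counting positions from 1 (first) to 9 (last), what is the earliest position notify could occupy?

Deploy, lint, scan, and sign must all come before notify — 4 forced predecessors.
Nothing else is forced ahead of notify, so its earliest slot is position 4 + 1 = 5.

5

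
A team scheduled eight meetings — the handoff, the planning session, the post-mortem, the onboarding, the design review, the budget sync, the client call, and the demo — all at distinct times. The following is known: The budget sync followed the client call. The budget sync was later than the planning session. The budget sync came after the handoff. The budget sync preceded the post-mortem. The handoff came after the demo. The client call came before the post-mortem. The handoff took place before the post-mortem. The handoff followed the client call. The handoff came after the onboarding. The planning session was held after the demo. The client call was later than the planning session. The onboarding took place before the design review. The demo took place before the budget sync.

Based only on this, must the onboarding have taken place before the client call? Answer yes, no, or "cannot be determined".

cannot be determined

No chain of stated constraints runs from the onboarding to the client call, and none runs from the client call to the onboarding either.
So the relative order of the onboarding and the client call is not fixed by the given facts.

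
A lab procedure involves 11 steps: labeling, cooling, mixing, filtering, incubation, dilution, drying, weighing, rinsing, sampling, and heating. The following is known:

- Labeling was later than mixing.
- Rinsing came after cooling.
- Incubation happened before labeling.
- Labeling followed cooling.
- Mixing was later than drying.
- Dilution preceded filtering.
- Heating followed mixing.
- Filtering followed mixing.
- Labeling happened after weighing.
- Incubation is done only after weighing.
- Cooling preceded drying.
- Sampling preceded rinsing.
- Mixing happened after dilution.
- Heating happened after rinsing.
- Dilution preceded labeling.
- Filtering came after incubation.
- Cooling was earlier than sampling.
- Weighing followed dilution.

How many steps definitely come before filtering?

Directly stated before filtering: dilution, incubation, and mixing.
Cooling reaches filtering via cooling → drying → mixing → filtering.
Drying reaches filtering via drying → mixing → filtering.
Weighing reaches filtering via weighing → incubation → filtering.
That's cooling, dilution, drying, incubation, mixing, and weighing — 6 in all.

6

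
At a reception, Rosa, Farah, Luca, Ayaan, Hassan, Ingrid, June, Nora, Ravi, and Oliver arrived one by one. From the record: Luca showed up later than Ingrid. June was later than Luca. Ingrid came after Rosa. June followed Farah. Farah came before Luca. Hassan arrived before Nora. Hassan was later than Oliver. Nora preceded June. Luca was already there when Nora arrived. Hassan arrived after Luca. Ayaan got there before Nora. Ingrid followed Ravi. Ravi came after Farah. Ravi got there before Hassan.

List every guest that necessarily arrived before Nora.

Directly stated before Nora: Ayaan, Hassan, and Luca.
Farah reaches Nora via Farah → Luca → Nora.
Ingrid reaches Nora via Ingrid → Luca → Nora.
Oliver reaches Nora via Oliver → Hassan → Nora.
Likewise Ravi and Rosa each reach Nora by chaining the stated constraints.
No chain forces June ahead of Nora.

Ayaan, Farah, Hassan, Ingrid, Luca, Oliver, Ravi, Rosa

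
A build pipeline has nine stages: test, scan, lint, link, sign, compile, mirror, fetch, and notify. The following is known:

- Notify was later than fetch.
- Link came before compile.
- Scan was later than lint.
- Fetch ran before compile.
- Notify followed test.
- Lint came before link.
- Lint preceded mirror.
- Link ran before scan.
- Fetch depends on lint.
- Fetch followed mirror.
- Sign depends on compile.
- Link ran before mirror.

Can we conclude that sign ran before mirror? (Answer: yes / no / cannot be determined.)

no

Tracing the constraints gives mirror → fetch → compile → sign, so mirror must come before sign.
That means sign cannot be before mirror.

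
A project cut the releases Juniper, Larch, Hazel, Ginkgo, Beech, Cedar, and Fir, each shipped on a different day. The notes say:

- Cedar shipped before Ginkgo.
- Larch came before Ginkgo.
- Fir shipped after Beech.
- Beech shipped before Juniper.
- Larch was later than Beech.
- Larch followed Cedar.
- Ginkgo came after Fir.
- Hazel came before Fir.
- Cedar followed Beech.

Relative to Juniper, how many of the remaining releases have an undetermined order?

Forced before Juniper: Beech.
That leaves Cedar, Fir, Ginkgo, Hazel, and Larch with no forced order relative to Juniper — 5.

5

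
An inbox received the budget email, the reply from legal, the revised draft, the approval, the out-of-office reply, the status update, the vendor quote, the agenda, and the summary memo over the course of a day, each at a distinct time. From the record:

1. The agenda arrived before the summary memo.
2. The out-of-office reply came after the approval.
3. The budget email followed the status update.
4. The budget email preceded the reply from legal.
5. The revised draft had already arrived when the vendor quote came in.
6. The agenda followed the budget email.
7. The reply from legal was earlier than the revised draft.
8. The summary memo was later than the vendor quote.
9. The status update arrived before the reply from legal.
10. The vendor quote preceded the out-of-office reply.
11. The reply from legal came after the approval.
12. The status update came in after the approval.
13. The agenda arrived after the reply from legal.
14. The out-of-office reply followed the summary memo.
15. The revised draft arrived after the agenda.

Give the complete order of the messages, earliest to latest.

the approval, the status update, the budget email, the reply from legal, the agenda, the revised draft, the vendor quote, the summary memo, the out-of-office reply

The constraints fix every adjacent pair, so only one ordering works:
the approval → the status update → the budget email → the reply from legal → the agenda → the revised draft → the vendor quote → the summary memo → the out-of-office reply.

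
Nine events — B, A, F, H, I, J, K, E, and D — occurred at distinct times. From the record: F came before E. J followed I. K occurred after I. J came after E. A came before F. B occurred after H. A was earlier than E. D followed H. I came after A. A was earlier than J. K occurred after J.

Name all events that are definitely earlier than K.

Directly stated before K: I and J.
A reaches K via A → I → K.
E reaches K via E → J → K.
F reaches K via F → E → J → K.

A, E, F, I, J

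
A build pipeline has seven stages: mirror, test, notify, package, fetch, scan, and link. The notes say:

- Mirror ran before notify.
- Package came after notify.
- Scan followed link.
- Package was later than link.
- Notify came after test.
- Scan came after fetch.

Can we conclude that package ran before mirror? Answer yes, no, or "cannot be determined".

Tracing the constraints gives mirror → notify → package, so mirror must come before package.
That means package cannot be before mirror.

no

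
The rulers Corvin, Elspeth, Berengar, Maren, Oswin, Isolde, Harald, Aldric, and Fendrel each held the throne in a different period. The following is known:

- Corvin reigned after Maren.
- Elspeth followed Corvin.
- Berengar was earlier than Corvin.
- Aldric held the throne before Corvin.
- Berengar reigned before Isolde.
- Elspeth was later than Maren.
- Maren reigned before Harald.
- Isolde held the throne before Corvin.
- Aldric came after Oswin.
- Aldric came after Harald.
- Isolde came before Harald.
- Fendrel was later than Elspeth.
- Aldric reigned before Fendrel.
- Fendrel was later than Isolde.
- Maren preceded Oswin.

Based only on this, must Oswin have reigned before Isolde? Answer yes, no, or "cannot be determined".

No chain of stated constraints runs from Oswin to Isolde, and none runs from Isolde to Oswin either.
So the relative order of Oswin and Isolde is not fixed by the given facts.

cannot be determined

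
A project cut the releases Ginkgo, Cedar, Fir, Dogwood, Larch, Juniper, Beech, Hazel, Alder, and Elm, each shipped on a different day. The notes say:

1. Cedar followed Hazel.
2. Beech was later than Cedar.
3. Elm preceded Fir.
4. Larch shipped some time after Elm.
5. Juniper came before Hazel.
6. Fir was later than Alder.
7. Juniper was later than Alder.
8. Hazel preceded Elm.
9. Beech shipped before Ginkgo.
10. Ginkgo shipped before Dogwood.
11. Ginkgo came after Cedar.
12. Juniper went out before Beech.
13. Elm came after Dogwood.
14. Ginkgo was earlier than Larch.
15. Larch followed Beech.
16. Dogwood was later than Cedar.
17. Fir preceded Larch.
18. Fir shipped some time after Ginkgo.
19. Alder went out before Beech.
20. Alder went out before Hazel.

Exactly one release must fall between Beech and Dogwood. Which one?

Tracing the constraints gives Beech → Ginkgo → Dogwood, so Ginkgo sits after Beech and before Dogwood.
No other release is forced both after Beech and before Dogwood.

Ginkgo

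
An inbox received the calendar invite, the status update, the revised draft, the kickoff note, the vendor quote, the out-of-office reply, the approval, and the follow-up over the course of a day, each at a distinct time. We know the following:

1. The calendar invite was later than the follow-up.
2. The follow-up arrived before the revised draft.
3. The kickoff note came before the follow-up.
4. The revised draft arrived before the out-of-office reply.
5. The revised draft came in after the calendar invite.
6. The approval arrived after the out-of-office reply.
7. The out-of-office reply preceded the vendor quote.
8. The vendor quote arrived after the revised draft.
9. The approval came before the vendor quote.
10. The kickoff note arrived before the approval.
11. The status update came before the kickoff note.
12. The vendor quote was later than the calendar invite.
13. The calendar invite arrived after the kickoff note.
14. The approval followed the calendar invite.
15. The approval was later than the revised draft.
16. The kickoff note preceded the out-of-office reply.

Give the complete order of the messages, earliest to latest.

the status update, the kickoff note, the follow-up, the calendar invite, the revised draft, the out-of-office reply, the approval, the vendor quote

The constraints fix every adjacent pair, so only one ordering works:
the status update → the kickoff note → the follow-up → the calendar invite → the revised draft → the out-of-office reply → the approval → the vendor quote.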